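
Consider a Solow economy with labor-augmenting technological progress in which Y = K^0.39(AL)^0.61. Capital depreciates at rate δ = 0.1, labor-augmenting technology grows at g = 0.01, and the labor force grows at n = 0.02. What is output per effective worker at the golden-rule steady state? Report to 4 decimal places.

y_gold ≈ 2.0186

n + g + δ = 0.02 + 0.01 + 0.1 = 0.13.
Golden rule sets MPK = n+g+δ: 0.39·k^(0.39−1) = 0.13, so k_gold = (0.39/0.13)^(1/0.61) ≈ 6.0557.
Output: y_gold = k_gold^0.39 = 6.0557^0.39 ≈ 2.0186.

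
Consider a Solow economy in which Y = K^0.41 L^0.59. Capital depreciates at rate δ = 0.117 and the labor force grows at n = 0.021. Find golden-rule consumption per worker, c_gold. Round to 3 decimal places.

n + δ = 0.021 + 0.117 = 0.138.
Golden rule sets MPK = n+δ: 0.41·k^(0.41−1) = 0.138, so k_gold = (0.41/0.138)^(1/0.59) ≈ 6.3319.
y_gold = 6.3319^0.41 ≈ 2.1312.
c_gold = y_gold − (n+δ)·k_gold = 2.1312 − 0.138·6.3319 ≈ 1.2574.

c_gold ≈ 1.257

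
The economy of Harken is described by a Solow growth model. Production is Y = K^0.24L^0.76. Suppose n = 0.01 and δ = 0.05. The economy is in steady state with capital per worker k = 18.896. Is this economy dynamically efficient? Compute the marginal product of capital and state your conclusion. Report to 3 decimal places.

Break-even investment rate: n + δ = 0.01 + 0.05 = 0.06.
MPK = 0.24·k^(0.24−1) = 0.24·18.896^(-0.76) ≈ 0.0257.
MPK < 0.06, so the economy is dynamically inefficient (over-saving).

dynamically inefficient; MPK ≈ 0.026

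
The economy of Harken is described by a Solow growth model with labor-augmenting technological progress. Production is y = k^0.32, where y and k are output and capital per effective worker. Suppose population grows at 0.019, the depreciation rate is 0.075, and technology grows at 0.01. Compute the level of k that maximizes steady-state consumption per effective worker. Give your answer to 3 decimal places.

k_gold ≈ 5.222

The effective depreciation rate is n + g + δ = 0.019 + 0.01 + 0.075 = 0.104.
At the golden rule the marginal product of capital equals n+g+δ: 0.32·k^(0.32−1) = 0.104. Solving, k_gold = (0.32/0.104)^(1/0.68) ≈ 5.2218.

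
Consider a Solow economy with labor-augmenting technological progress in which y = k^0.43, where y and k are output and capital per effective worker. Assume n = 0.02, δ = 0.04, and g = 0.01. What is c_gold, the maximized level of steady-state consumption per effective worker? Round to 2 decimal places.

n + g + δ = 0.02 + 0.01 + 0.04 = 0.07.
Maximizing c = f(k) − (n+g+δ)·k gives f'(k) = n+g+δ, i.e. 0.43·k^(0.43−1) = 0.07, so k_gold = (0.43/0.07)^(1/0.57) ≈ 24.1605.
y_gold = 24.1605^0.43 ≈ 3.9331.
c_gold = y_gold − (n+g+δ)·k_gold = 3.9331 − 0.07·24.1605 ≈ 2.2419.

c_gold ≈ 2.24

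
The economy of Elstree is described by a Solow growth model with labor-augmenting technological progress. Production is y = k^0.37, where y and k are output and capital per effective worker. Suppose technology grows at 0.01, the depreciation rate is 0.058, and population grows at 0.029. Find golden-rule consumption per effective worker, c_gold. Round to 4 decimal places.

The effective depreciation rate is n + g + δ = 0.029 + 0.01 + 0.058 = 0.097.
Setting f'(k) = n+g+δ gives 0.37·k^(0.37−1) = 0.097, hence k_gold = (0.37/0.097)^(1/0.63) ≈ 8.3735.
y_gold = 8.3735^0.37 ≈ 2.1952.
c_gold = y_gold − (n+g+δ)·k_gold = 2.1952 − 0.097·8.3735 ≈ 1.3830.

c_gold ≈ 1.3830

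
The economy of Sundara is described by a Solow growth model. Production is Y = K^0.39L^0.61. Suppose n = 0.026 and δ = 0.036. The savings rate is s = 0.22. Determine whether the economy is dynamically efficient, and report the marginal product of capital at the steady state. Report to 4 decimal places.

Capital per worker breaks even when investment replaces (n + δ)·k; here n + δ = 0.062.
Steady-state k*: s·k^0.39 = 0.062·k gives k* = (0.22/0.062)^(1/0.61) ≈ 7.9743.
MPK = 0.39·7.9743^(-0.61) ≈ 0.1099.
MPK > n+δ = 0.062, so the economy is dynamically efficient (under-saving).

dynamically efficient; MPK ≈ 0.1099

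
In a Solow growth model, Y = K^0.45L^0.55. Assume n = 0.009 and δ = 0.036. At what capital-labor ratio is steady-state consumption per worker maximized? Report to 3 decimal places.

k_gold ≈ 65.793

n + δ = 0.009 + 0.036 = 0.045.
Maximizing c = f(k) − (n+δ)·k gives f'(k) = n+δ, i.e. 0.45·k^(0.45−1) = 0.045, so k_gold = (0.45/0.045)^(1/0.55) ≈ 65.7933.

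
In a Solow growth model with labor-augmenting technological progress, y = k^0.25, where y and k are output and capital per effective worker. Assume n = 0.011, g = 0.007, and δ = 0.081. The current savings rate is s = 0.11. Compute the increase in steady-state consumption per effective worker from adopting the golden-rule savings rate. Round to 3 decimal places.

Capital per effective worker breaks even when investment replaces (n + g + δ)·k; here n + g + δ = 0.099.
Current steady state (s = 0.11): k* = (0.11/0.099)^(1/0.75) ≈ 1.1508, y* = 1.1508^0.25 ≈ 1.0357, c* = (1−0.11)·1.0357 ≈ 0.9218.
Maximizing c = f(k) − (n+g+δ)·k gives f'(k) = n+g+δ, i.e. 0.25·k^(0.25−1) = 0.099, so k_gold = (0.25/0.099)^(1/0.75) ≈ 3.4388.
y_gold = 3.4388^0.25 ≈ 1.3618, c_gold = y_gold − 0.099·k_gold ≈ 1.0213.
Gain: Δc = 1.0213 − 0.9218 ≈ 0.0995.

Δc ≈ 0.100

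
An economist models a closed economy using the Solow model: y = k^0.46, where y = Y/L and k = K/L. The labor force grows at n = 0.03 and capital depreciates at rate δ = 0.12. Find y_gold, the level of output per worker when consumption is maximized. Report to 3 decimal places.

y_gold ≈ 2.598

The effective depreciation rate is n + δ = 0.03 + 0.12 = 0.15.
Maximizing c = f(k) − (n+δ)·k gives f'(k) = n+δ, i.e. 0.46·k^(0.46−1) = 0.15, so k_gold = (0.46/0.15)^(1/0.54) ≈ 7.9659.
Output: y_gold = k_gold^0.46 = 7.9659^0.46 ≈ 2.5976.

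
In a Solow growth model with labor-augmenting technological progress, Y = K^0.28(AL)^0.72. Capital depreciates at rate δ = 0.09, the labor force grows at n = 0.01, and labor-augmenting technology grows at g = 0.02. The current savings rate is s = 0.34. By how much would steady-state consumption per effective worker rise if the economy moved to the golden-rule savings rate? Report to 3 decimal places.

Δc ≈ 0.011

n + g + δ = 0.01 + 0.02 + 0.09 = 0.12.
Current steady state (s = 0.34): k* = (0.34/0.12)^(1/0.72) ≈ 4.2481, y* = 4.2481^0.28 ≈ 1.4993, c* = (1−0.34)·1.4993 ≈ 0.9895.
At the golden rule the marginal product of capital equals n+g+δ: 0.28·k^(0.28−1) = 0.12. Solving, k_gold = (0.28/0.12)^(1/0.72) ≈ 3.2440.
y_gold = 3.2440^0.28 ≈ 1.3903, c_gold = y_gold − 0.12·k_gold ≈ 1.0010.
Gain: Δc = 1.0010 − 0.9895 ≈ 0.0115.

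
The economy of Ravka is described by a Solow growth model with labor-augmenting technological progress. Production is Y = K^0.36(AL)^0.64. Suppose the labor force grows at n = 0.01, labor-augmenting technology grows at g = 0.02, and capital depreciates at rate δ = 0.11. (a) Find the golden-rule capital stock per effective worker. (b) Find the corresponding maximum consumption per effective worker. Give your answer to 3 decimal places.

(a) k_gold ≈ 4.374; (b) c_gold ≈ 1.089

n + g + δ = 0.01 + 0.02 + 0.11 = 0.14.
Setting f'(k) = n+g+δ gives 0.36·k^(0.36−1) = 0.14, hence k_gold = (0.36/0.14)^(1/0.64) ≈ 4.3742.
y_gold = 4.3742^0.36 ≈ 1.7011; c_gold = y_gold − 0.14·k_gold ≈ 1.0887.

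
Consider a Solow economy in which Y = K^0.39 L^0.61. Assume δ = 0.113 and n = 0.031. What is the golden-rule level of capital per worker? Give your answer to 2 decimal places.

k_gold ≈ 5.12

The effective depreciation rate is n + δ = 0.031 + 0.113 = 0.144.
At the golden rule the marginal product of capital equals n+δ: 0.39·k^(0.39−1) = 0.144. Solving, k_gold = (0.39/0.144)^(1/0.61) ≈ 5.1209.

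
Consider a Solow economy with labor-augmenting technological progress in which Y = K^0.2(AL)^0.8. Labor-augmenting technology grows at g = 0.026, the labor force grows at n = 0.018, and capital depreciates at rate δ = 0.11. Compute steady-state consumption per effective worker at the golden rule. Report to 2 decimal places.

The effective depreciation rate is n + g + δ = 0.018 + 0.026 + 0.11 = 0.154.
Setting f'(k) = n+g+δ gives 0.2·k^(0.2−1) = 0.154, hence k_gold = (0.2/0.154)^(1/0.8) ≈ 1.3864.
y_gold = 1.3864^0.2 ≈ 1.0675.
c_gold = y_gold − (n+g+δ)·k_gold = 1.0675 − 0.154·1.3864 ≈ 0.8540.

c_gold ≈ 0.85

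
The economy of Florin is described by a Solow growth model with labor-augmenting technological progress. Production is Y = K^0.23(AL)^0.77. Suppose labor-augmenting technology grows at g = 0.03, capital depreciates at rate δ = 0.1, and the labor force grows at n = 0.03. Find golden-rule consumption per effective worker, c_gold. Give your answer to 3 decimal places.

c_gold ≈ 0.858

Break-even investment rate: n + g + δ = 0.03 + 0.03 + 0.1 = 0.16.
Golden rule sets MPK = n+g+δ: 0.23·k^(0.23−1) = 0.16, so k_gold = (0.23/0.16)^(1/0.77) ≈ 1.6021.
y_gold = 1.6021^0.23 ≈ 1.1145.
c_gold = y_gold − (n+g+δ)·k_gold = 1.1145 − 0.16·1.6021 ≈ 0.8582.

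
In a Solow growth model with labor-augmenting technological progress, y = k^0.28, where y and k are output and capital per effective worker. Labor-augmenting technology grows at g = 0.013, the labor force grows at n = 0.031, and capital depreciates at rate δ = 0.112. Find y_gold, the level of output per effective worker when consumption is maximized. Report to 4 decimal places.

Capital per effective worker breaks even when investment replaces (n + g + δ)·k; here n + g + δ = 0.156.
Maximizing c = f(k) − (n+g+δ)·k gives f'(k) = n+g+δ, i.e. 0.28·k^(0.28−1) = 0.156, so k_gold = (0.28/0.156)^(1/0.72) ≈ 2.2533.
Output: y_gold = k_gold^0.28 = 2.2533^0.28 ≈ 1.2554.

y_gold ≈ 1.2554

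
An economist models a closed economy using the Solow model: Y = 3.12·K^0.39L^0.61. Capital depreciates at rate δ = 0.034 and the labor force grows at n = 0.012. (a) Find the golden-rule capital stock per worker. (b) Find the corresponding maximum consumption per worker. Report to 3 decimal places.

n + δ = 0.012 + 0.034 = 0.046.
Golden rule sets MPK = n+δ: 0.39·3.12·k^(0.39−1) = 0.046, so k_gold = (0.39·3.12/0.046)^(1/0.61) ≈ 214.7355.
y_gold = 3.12·214.7355^0.39 ≈ 25.3278; c_gold = y_gold − 0.046·k_gold ≈ 15.4499.

(a) k_gold ≈ 214.736; (b) c_gold ≈ 15.450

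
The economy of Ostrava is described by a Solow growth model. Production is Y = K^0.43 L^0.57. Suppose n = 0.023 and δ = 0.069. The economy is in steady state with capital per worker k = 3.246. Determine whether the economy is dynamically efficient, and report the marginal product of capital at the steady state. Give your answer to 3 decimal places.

dynamically efficient; MPK ≈ 0.220

n + δ = 0.023 + 0.069 = 0.092.
MPK = 0.43·k^(0.43−1) = 0.43·3.246^(-0.57) ≈ 0.2198.
MPK > 0.092, so the economy is dynamically efficient (under-saving).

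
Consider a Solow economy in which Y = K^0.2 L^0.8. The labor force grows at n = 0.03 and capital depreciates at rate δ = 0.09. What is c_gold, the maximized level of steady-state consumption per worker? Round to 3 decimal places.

c_gold ≈ 0.909

Capital per worker breaks even when investment replaces (n + δ)·k; here n + δ = 0.12.
Golden rule sets MPK = n+δ: 0.2·k^(0.2−1) = 0.12, so k_gold = (0.2/0.12)^(1/0.8) ≈ 1.8937.
y_gold = 1.8937^0.2 ≈ 1.1362.
c_gold = y_gold − (n+δ)·k_gold = 1.1362 − 0.12·1.8937 ≈ 0.9090.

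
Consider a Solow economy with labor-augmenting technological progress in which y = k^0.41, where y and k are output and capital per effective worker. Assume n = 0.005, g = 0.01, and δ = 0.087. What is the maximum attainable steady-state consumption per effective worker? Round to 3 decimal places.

c_gold ≈ 1.551

Break-even investment rate: n + g + δ = 0.005 + 0.01 + 0.087 = 0.102.
Setting f'(k) = n+g+δ gives 0.41·k^(0.41−1) = 0.102, hence k_gold = (0.41/0.102)^(1/0.59) ≈ 10.5692.
y_gold = 10.5692^0.41 ≈ 2.6294.
c_gold = y_gold − (n+g+δ)·k_gold = 2.6294 − 0.102·10.5692 ≈ 1.5513.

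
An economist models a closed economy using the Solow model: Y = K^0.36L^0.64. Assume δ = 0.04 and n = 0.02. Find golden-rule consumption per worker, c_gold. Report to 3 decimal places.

c_gold ≈ 1.753

n + δ = 0.02 + 0.04 = 0.06.
Golden rule sets MPK = n+δ: 0.36·k^(0.36−1) = 0.06, so k_gold = (0.36/0.06)^(1/0.64) ≈ 16.4385.
y_gold = 16.4385^0.36 ≈ 2.7397.
c_gold = y_gold − (n+δ)·k_gold = 2.7397 − 0.06·16.4385 ≈ 1.7534.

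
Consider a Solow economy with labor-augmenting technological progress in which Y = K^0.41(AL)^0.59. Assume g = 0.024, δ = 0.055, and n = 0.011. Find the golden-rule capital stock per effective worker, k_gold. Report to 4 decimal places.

k_gold ≈ 13.0669

The effective depreciation rate is n + g + δ = 0.011 + 0.024 + 0.055 = 0.09.
Golden rule sets MPK = n+g+δ: 0.41·k^(0.41−1) = 0.09, so k_gold = (0.41/0.09)^(1/0.59) ≈ 13.0669.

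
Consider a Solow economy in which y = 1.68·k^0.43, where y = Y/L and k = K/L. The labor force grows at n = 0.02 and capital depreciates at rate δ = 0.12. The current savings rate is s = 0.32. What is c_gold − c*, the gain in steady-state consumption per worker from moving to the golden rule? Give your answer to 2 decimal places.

n + δ = 0.02 + 0.12 = 0.14.
Current steady state (s = 0.32): k* = (0.32·1.68/0.14)^(1/0.57) ≈ 10.5960, y* = 1.68·10.5960^0.43 ≈ 4.6358, c* = (1−0.32)·4.6358 ≈ 3.1523.
Maximizing c = f(k) − (n+δ)·k gives f'(k) = n+δ, i.e. 0.43·1.68·k^(0.43−1) = 0.14, so k_gold = (0.43·1.68/0.14)^(1/0.57) ≈ 17.7936.
y_gold = 1.68·17.7936^0.43 ≈ 5.7932, c_gold = y_gold − 0.14·k_gold ≈ 3.3022.
Gain: Δc = 3.3022 − 3.1523 ≈ 0.1498.

Δc ≈ 0.15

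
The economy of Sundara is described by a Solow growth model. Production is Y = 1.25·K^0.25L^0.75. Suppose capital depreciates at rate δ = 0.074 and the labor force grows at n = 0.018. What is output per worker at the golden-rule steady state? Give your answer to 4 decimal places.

The effective depreciation rate is n + δ = 0.018 + 0.074 = 0.092.
Setting f'(k) = n+δ gives 0.25·1.25·k^(0.25−1) = 0.092, hence k_gold = (0.25·1.25/0.092)^(1/0.75) ≈ 5.1060.
Output: y_gold = 1.25·k_gold^0.25 = 1.25·5.1060^0.25 ≈ 1.8790.

y_gold ≈ 1.8790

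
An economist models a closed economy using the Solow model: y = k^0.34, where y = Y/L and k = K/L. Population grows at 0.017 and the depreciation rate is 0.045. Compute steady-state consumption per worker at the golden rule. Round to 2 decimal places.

c_gold ≈ 1.59

n + δ = 0.017 + 0.045 = 0.062.
Golden rule sets MPK = n+δ: 0.34·k^(0.34−1) = 0.062, so k_gold = (0.34/0.062)^(1/0.66) ≈ 13.1774.
y_gold = 13.1774^0.34 ≈ 2.4029.
c_gold = y_gold − (n+δ)·k_gold = 2.4029 − 0.062·13.1774 ≈ 1.5859.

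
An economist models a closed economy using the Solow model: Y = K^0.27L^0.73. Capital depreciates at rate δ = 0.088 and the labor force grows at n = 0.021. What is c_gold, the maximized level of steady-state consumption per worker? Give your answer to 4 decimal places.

c_gold ≈ 1.0210

The effective depreciation rate is n + δ = 0.021 + 0.088 = 0.109.
At the golden rule the marginal product of capital equals n+δ: 0.27·k^(0.27−1) = 0.109. Solving, k_gold = (0.27/0.109)^(1/0.73) ≈ 3.4645.
y_gold = 3.4645^0.27 ≈ 1.3986.
c_gold = y_gold − (n+δ)·k_gold = 1.3986 − 0.109·3.4645 ≈ 1.0210.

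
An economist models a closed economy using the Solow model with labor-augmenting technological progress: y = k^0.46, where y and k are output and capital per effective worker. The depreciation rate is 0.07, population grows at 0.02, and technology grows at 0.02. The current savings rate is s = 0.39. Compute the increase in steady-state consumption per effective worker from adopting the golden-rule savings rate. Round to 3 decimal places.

Δc ≈ 0.034

Break-even investment rate: n + g + δ = 0.02 + 0.02 + 0.07 = 0.11.
Current steady state (s = 0.39): k* = (0.39/0.11)^(1/0.54) ≈ 10.4210, y* = 10.4210^0.46 ≈ 2.9393, c* = (1−0.39)·2.9393 ≈ 1.7930.
At the golden rule the marginal product of capital equals n+g+δ: 0.46·k^(0.46−1) = 0.11. Solving, k_gold = (0.46/0.11)^(1/0.54) ≈ 14.1474.
y_gold = 14.1474^0.46 ≈ 3.3831, c_gold = y_gold − 0.11·k_gold ≈ 1.8269.
Gain: Δc = 1.8269 − 1.7930 ≈ 0.0339.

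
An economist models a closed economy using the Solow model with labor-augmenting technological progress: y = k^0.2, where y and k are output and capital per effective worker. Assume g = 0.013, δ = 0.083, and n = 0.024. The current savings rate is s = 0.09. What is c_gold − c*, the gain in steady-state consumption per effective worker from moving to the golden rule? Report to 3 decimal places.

Δc ≈ 0.062

Break-even investment rate: n + g + δ = 0.024 + 0.013 + 0.083 = 0.12.
Current steady state (s = 0.09): k* = (0.09/0.12)^(1/0.8) ≈ 0.6980, y* = 0.6980^0.2 ≈ 0.9306, c* = (1−0.09)·0.9306 ≈ 0.8469.
At the golden rule the marginal product of capital equals n+g+δ: 0.2·k^(0.2−1) = 0.12. Solving, k_gold = (0.2/0.12)^(1/0.8) ≈ 1.8937.
y_gold = 1.8937^0.2 ≈ 1.1362, c_gold = y_gold − 0.12·k_gold ≈ 0.9090.
Gain: Δc = 0.9090 − 0.8469 ≈ 0.0621.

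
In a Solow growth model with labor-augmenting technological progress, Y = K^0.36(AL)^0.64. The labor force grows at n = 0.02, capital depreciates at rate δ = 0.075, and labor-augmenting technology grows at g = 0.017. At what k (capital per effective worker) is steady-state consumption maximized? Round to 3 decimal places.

Capital per effective worker breaks even when investment replaces (n + g + δ)·k; here n + g + δ = 0.112.
Maximizing c = f(k) − (n+g+δ)·k gives f'(k) = n+g+δ, i.e. 0.36·k^(0.36−1) = 0.112, so k_gold = (0.36/0.112)^(1/0.64) ≈ 6.1990.

k_gold ≈ 6.199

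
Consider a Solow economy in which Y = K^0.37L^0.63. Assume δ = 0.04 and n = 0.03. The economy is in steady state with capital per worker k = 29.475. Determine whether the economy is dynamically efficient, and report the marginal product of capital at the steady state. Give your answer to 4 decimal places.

dynamically inefficient; MPK ≈ 0.0439

Capital per worker breaks even when investment replaces (n + δ)·k; here n + δ = 0.07.
MPK = 0.37·k^(0.37−1) = 0.37·29.475^(-0.63) ≈ 0.0439.
MPK < 0.07, so the economy is dynamically inefficient (over-saving).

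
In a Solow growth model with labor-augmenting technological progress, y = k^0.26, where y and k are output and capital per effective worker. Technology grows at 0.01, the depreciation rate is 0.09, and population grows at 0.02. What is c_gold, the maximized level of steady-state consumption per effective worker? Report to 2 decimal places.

c_gold ≈ 0.97

n + g + δ = 0.02 + 0.01 + 0.09 = 0.12.
Maximizing c = f(k) − (n+g+δ)·k gives f'(k) = n+g+δ, i.e. 0.26·k^(0.26−1) = 0.12, so k_gold = (0.26/0.12)^(1/0.74) ≈ 2.8430.
y_gold = 2.8430^0.26 ≈ 1.3121.
c_gold = y_gold − (n+g+δ)·k_gold = 1.3121 − 0.12·2.8430 ≈ 0.9710.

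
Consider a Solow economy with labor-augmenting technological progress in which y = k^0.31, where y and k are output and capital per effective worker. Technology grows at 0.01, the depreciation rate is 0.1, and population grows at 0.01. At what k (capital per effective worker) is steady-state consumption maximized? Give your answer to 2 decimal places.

The effective depreciation rate is n + g + δ = 0.01 + 0.01 + 0.1 = 0.12.
At the golden rule the marginal product of capital equals n+g+δ: 0.31·k^(0.31−1) = 0.12. Solving, k_gold = (0.31/0.12)^(1/0.69) ≈ 3.9570.

k_gold ≈ 3.96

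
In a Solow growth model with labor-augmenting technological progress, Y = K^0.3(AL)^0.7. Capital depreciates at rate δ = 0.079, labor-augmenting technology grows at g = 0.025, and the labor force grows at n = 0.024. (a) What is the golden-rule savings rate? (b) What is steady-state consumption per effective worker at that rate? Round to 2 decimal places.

(a) s_gold = 0.30; (b) c_gold ≈ 1.01

Break-even investment rate: n + g + δ = 0.024 + 0.025 + 0.079 = 0.128.
For Cobb-Douglas, s_gold equals capital's share: s_gold = 0.3.
Setting f'(k) = n+g+δ gives 0.3·k^(0.3−1) = 0.128, hence k_gold = (0.3/0.128)^(1/0.7) ≈ 3.3763.
y_gold = 3.3763^0.3 ≈ 1.4406; c_gold = (1−0.3)·y_gold ≈ 1.0084.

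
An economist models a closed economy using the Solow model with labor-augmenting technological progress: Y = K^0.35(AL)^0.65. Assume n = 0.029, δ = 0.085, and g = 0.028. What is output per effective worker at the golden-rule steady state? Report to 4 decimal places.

The effective depreciation rate is n + g + δ = 0.029 + 0.028 + 0.085 = 0.142.
Golden rule sets MPK = n+g+δ: 0.35·k^(0.35−1) = 0.142, so k_gold = (0.35/0.142)^(1/0.65) ≈ 4.0062.
Output: y_gold = k_gold^0.35 = 4.0062^0.35 ≈ 1.6254.

y_gold ≈ 1.6254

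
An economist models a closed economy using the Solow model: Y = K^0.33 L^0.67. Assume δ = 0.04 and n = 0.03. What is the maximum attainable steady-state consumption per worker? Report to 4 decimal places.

c_gold ≈ 1.4380

Capital per worker breaks even when investment replaces (n + δ)·k; here n + δ = 0.07.
At the golden rule the marginal product of capital equals n+δ: 0.33·k^(0.33−1) = 0.07. Solving, k_gold = (0.33/0.07)^(1/0.67) ≈ 10.1181.
y_gold = 10.1181^0.33 ≈ 2.1463.
c_gold = y_gold − (n+δ)·k_gold = 2.1463 − 0.07·10.1181 ≈ 1.4380.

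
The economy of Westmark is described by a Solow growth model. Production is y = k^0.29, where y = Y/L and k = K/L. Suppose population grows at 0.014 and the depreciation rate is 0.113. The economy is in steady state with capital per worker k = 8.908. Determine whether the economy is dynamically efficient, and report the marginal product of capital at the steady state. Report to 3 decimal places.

dynamically inefficient; MPK ≈ 0.061

n + δ = 0.014 + 0.113 = 0.127.
MPK = 0.29·k^(0.29−1) = 0.29·8.908^(-0.71) ≈ 0.0614.
MPK < 0.127, so the economy is dynamically inefficient (over-saving).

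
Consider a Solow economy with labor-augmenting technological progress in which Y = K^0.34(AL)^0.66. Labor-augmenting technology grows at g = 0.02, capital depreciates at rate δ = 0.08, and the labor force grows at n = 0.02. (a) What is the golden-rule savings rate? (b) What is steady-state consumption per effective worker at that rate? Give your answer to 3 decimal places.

Capital per effective worker breaks even when investment replaces (n + g + δ)·k; here n + g + δ = 0.12.
For Cobb-Douglas, s_gold equals capital's share: s_gold = 0.34.
Maximizing c = f(k) − (n+g+δ)·k gives f'(k) = n+g+δ, i.e. 0.34·k^(0.34−1) = 0.12, so k_gold = (0.34/0.12)^(1/0.66) ≈ 4.8451.
y_gold = 4.8451^0.34 ≈ 1.7100; c_gold = (1−0.34)·y_gold ≈ 1.1286.

(a) s_gold = 0.340; (b) c_gold ≈ 1.129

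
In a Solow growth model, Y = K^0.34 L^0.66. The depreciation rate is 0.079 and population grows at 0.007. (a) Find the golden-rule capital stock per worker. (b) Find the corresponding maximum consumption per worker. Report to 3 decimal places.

Break-even investment rate: n + δ = 0.007 + 0.079 = 0.086.
Maximizing c = f(k) − (n+δ)·k gives f'(k) = n+δ, i.e. 0.34·k^(0.34−1) = 0.086, so k_gold = (0.34/0.086)^(1/0.66) ≈ 8.0263.
y_gold = 8.0263^0.34 ≈ 2.0302; c_gold = y_gold − 0.086·k_gold ≈ 1.3399.

(a) k_gold ≈ 8.026; (b) c_gold ≈ 1.340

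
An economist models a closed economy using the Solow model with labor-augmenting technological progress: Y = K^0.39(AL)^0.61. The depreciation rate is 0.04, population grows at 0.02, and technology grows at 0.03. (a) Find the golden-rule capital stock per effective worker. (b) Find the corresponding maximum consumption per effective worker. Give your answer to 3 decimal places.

(a) k_gold ≈ 11.065; (b) c_gold ≈ 1.558

Break-even investment rate: n + g + δ = 0.02 + 0.03 + 0.04 = 0.09.
Maximizing c = f(k) − (n+g+δ)·k gives f'(k) = n+g+δ, i.e. 0.39·k^(0.39−1) = 0.09, so k_gold = (0.39/0.09)^(1/0.61) ≈ 11.0655.
y_gold = 11.0655^0.39 ≈ 2.5536; c_gold = y_gold − 0.09·k_gold ≈ 1.5577.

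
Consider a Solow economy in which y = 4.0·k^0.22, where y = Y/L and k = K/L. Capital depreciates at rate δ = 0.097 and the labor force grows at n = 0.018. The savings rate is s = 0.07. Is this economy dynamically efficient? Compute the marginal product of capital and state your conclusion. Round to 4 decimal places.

dynamically efficient; MPK ≈ 0.3614

Break-even investment rate: n + δ = 0.018 + 0.097 = 0.115.
Steady-state k*: s·A·k^0.22 = 0.115·k gives k* = (0.07·4.0/0.115)^(1/0.78) ≈ 3.1294.
MPK = 0.22·4.0·3.1294^(-0.78) ≈ 0.3614.
MPK > n+δ = 0.115, so the economy is dynamically efficient (under-saving).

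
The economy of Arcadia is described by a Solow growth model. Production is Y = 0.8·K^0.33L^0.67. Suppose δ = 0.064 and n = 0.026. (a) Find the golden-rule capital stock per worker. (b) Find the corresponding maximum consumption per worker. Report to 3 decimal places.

The effective depreciation rate is n + δ = 0.026 + 0.064 = 0.09.
Maximizing c = f(k) − (n+δ)·k gives f'(k) = n+δ, i.e. 0.33·0.8·k^(0.33−1) = 0.09, so k_gold = (0.33·0.8/0.09)^(1/0.67) ≈ 4.9837.
y_gold = 0.8·4.9837^0.33 ≈ 1.3592; c_gold = y_gold − 0.09·k_gold ≈ 0.9107.

(a) k_gold ≈ 4.984; (b) c_gold ≈ 0.911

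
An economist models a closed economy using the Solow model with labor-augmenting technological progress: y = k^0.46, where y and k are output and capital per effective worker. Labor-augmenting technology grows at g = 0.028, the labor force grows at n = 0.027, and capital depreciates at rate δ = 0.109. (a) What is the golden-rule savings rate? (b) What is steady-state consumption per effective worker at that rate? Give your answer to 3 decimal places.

(a) s_gold = 0.460; (b) c_gold ≈ 1.300

Break-even investment rate: n + g + δ = 0.027 + 0.028 + 0.109 = 0.164.
For Cobb-Douglas, s_gold equals capital's share: s_gold = 0.46.
Setting f'(k) = n+g+δ gives 0.46·k^(0.46−1) = 0.164, hence k_gold = (0.46/0.164)^(1/0.54) ≈ 6.7526.
y_gold = 6.7526^0.46 ≈ 2.4074; c_gold = (1−0.46)·y_gold ≈ 1.3000.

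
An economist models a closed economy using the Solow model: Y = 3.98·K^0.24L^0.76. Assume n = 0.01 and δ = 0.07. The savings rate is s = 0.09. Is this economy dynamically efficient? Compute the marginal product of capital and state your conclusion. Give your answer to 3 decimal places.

dynamically efficient; MPK ≈ 0.213

The effective depreciation rate is n + δ = 0.01 + 0.07 = 0.08.
Steady-state k*: s·A·k^0.24 = 0.08·k gives k* = (0.09·3.98/0.08)^(1/0.76) ≈ 7.1883.
MPK = 0.24·3.98·7.1883^(-0.76) ≈ 0.2133.
MPK > n+δ = 0.08, so the economy is dynamically efficient (under-saving).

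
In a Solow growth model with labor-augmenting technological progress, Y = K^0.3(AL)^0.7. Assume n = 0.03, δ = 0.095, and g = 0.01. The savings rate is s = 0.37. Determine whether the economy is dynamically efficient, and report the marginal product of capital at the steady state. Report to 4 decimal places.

dynamically inefficient; MPK ≈ 0.1095

Break-even investment rate: n + g + δ = 0.03 + 0.01 + 0.095 = 0.135.
Steady-state k*: s·k^0.3 = 0.135·k gives k* = (0.37/0.135)^(1/0.7) ≈ 4.2221.
MPK = 0.3·4.2221^(-0.7) ≈ 0.1095.
MPK < n+g+δ = 0.135, so the economy is dynamically inefficient (over-saving).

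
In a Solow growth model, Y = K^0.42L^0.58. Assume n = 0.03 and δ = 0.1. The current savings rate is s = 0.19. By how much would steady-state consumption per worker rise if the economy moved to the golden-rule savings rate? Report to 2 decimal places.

Δc ≈ 0.29

n + δ = 0.03 + 0.1 = 0.13.
Current steady state (s = 0.19): k* = (0.19/0.13)^(1/0.58) ≈ 1.9238, y* = 1.9238^0.42 ≈ 1.3163, c* = (1−0.19)·1.3163 ≈ 1.0662.
Setting f'(k) = n+δ gives 0.42·k^(0.42−1) = 0.13, hence k_gold = (0.42/0.13)^(1/0.58) ≈ 7.5529.
y_gold = 7.5529^0.42 ≈ 2.3378, c_gold = y_gold − 0.13·k_gold ≈ 1.3559.
Gain: Δc = 1.3559 − 1.0662 ≈ 0.2897.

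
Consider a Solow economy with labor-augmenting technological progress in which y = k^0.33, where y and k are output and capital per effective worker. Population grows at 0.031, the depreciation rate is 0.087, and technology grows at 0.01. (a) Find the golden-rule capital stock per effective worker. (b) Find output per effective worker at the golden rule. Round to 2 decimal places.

(a) k_gold ≈ 4.11; (b) y_gold ≈ 1.59

Break-even investment rate: n + g + δ = 0.031 + 0.01 + 0.087 = 0.128.
At the golden rule the marginal product of capital equals n+g+δ: 0.33·k^(0.33−1) = 0.128. Solving, k_gold = (0.33/0.128)^(1/0.67) ≈ 4.1104.
y_gold = 4.1104^0.33 ≈ 1.5943.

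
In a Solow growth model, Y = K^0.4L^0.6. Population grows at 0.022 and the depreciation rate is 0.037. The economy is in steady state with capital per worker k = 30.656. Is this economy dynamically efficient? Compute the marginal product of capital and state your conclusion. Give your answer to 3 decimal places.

dynamically inefficient; MPK ≈ 0.051

Capital per worker breaks even when investment replaces (n + δ)·k; here n + δ = 0.059.
MPK = 0.4·k^(0.4−1) = 0.4·30.656^(-0.6) ≈ 0.0513.
MPK < 0.059, so the economy is dynamically inefficient (over-saving).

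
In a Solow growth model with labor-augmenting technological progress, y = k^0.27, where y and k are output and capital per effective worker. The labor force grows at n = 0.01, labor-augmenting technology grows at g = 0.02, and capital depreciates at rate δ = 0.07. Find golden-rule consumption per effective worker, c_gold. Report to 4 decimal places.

The effective depreciation rate is n + g + δ = 0.01 + 0.02 + 0.07 = 0.1.
At the golden rule the marginal product of capital equals n+g+δ: 0.27·k^(0.27−1) = 0.1. Solving, k_gold = (0.27/0.1)^(1/0.73) ≈ 3.8986.
y_gold = 3.8986^0.27 ≈ 1.4439.
c_gold = y_gold − (n+g+δ)·k_gold = 1.4439 − 0.1·3.8986 ≈ 1.0541.

c_gold ≈ 1.0541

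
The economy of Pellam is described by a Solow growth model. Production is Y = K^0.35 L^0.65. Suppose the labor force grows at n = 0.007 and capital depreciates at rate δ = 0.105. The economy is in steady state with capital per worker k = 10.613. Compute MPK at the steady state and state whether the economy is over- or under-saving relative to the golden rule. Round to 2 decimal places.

The effective depreciation rate is n + δ = 0.007 + 0.105 = 0.112.
MPK = 0.35·k^(0.35−1) = 0.35·10.613^(-0.65) ≈ 0.0754.
MPK < 0.112, so the economy is dynamically inefficient (over-saving).

over-saving; MPK ≈ 0.08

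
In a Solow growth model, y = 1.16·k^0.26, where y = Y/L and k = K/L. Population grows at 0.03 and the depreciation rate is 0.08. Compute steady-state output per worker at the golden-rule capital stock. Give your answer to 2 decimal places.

The effective depreciation rate is n + δ = 0.03 + 0.08 = 0.11.
Golden rule sets MPK = n+δ: 0.26·1.16·k^(0.26−1) = 0.11, so k_gold = (0.26·1.16/0.11)^(1/0.74) ≈ 3.9079.
Output: y_gold = 1.16·k_gold^0.26 = 1.16·3.9079^0.26 ≈ 1.6533.

y_gold ≈ 1.65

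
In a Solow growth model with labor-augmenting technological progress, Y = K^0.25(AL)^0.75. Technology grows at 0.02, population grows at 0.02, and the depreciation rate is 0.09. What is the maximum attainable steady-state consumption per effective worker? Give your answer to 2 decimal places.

c_gold ≈ 0.93

n + g + δ = 0.02 + 0.02 + 0.09 = 0.13.
Setting f'(k) = n+g+δ gives 0.25·k^(0.25−1) = 0.13, hence k_gold = (0.25/0.13)^(1/0.75) ≈ 2.3915.
y_gold = 2.3915^0.25 ≈ 1.2436.
c_gold = y_gold − (n+g+δ)·k_gold = 1.2436 − 0.13·2.3915 ≈ 0.9327.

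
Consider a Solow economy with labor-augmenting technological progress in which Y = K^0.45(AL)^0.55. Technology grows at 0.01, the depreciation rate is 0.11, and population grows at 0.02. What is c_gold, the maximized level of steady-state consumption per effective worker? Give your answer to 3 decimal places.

The effective depreciation rate is n + g + δ = 0.02 + 0.01 + 0.11 = 0.14.
Golden rule sets MPK = n+g+δ: 0.45·k^(0.45−1) = 0.14, so k_gold = (0.45/0.14)^(1/0.55) ≈ 8.3555.
y_gold = 8.3555^0.45 ≈ 2.5995.
c_gold = y_gold − (n+g+δ)·k_gold = 2.5995 − 0.14·8.3555 ≈ 1.4297.

c_gold ≈ 1.430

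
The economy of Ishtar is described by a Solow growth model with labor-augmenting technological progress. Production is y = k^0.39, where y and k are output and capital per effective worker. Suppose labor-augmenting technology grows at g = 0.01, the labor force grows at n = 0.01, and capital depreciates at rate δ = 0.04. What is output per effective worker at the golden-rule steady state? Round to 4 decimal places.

The effective depreciation rate is n + g + δ = 0.01 + 0.01 + 0.04 = 0.06.
Setting f'(k) = n+g+δ gives 0.39·k^(0.39−1) = 0.06, hence k_gold = (0.39/0.06)^(1/0.61) ≈ 21.5102.
Output: y_gold = k_gold^0.39 = 21.5102^0.39 ≈ 3.3093.

y_gold ≈ 3.3093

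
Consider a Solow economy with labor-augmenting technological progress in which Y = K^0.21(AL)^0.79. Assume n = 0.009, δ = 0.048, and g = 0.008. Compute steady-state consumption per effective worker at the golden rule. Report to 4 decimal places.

c_gold ≈ 1.0790

n + g + δ = 0.009 + 0.008 + 0.048 = 0.065.
Setting f'(k) = n+g+δ gives 0.21·k^(0.21−1) = 0.065, hence k_gold = (0.21/0.065)^(1/0.79) ≈ 4.4126.
y_gold = 4.4126^0.21 ≈ 1.3658.
c_gold = y_gold − (n+g+δ)·k_gold = 1.3658 − 0.065·4.4126 ≈ 1.0790.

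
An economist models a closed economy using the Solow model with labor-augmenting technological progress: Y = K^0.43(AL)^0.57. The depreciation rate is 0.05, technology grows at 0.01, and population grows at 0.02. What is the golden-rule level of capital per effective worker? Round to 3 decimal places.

Break-even investment rate: n + g + δ = 0.02 + 0.01 + 0.05 = 0.08.
Setting f'(k) = n+g+δ gives 0.43·k^(0.43−1) = 0.08, hence k_gold = (0.43/0.08)^(1/0.57) ≈ 19.1146.

k_gold ≈ 19.115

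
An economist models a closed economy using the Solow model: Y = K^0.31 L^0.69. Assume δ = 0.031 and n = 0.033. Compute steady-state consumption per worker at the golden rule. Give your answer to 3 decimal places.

Capital per worker breaks even when investment replaces (n + δ)·k; here n + δ = 0.064.
Setting f'(k) = n+δ gives 0.31·k^(0.31−1) = 0.064, hence k_gold = (0.31/0.064)^(1/0.69) ≈ 9.8405.
y_gold = 9.8405^0.31 ≈ 2.0316.
c_gold = y_gold − (n+δ)·k_gold = 2.0316 − 0.064·9.8405 ≈ 1.4018.

c_gold ≈ 1.402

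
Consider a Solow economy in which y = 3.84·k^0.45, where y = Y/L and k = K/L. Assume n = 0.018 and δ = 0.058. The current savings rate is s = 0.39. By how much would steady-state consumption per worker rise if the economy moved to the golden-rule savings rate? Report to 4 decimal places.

Δc ≈ 0.3660

Capital per worker breaks even when investment replaces (n + δ)·k; here n + δ = 0.076.
Current steady state (s = 0.39): k* = (0.39·3.84/0.076)^(1/0.55) ≈ 225.8322, y* = 3.84·225.8322^0.45 ≈ 44.0083, c* = (1−0.39)·44.0083 ≈ 26.8451.
Maximizing c = f(k) − (n+δ)·k gives f'(k) = n+δ, i.e. 0.45·3.84·k^(0.45−1) = 0.076, so k_gold = (0.45·3.84/0.076)^(1/0.55) ≈ 292.9423.
y_gold = 3.84·292.9423^0.45 ≈ 49.4747, c_gold = y_gold − 0.076·k_gold ≈ 27.2111.
Gain: Δc = 27.2111 − 26.8451 ≈ 0.3660.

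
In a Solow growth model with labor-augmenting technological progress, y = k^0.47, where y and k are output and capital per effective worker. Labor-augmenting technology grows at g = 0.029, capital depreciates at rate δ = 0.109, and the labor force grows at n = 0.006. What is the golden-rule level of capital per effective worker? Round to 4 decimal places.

Break-even investment rate: n + g + δ = 0.006 + 0.029 + 0.109 = 0.144.
Golden rule sets MPK = n+g+δ: 0.47·k^(0.47−1) = 0.144, so k_gold = (0.47/0.144)^(1/0.53) ≈ 9.3178.

k_gold ≈ 9.3178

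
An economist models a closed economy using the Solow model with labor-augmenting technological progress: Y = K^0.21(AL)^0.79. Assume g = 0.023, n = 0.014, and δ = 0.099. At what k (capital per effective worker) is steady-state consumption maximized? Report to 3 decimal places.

n + g + δ = 0.014 + 0.023 + 0.099 = 0.136.
Golden rule sets MPK = n+g+δ: 0.21·k^(0.21−1) = 0.136, so k_gold = (0.21/0.136)^(1/0.79) ≈ 1.7331.

k_gold ≈ 1.733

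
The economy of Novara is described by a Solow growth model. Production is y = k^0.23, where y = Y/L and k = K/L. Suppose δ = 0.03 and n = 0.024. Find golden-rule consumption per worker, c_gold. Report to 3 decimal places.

The effective depreciation rate is n + δ = 0.024 + 0.03 = 0.054.
At the golden rule the marginal product of capital equals n+δ: 0.23·k^(0.23−1) = 0.054. Solving, k_gold = (0.23/0.054)^(1/0.77) ≈ 6.5662.
y_gold = 6.5662^0.23 ≈ 1.5416.
c_gold = y_gold − (n+δ)·k_gold = 1.5416 − 0.054·6.5662 ≈ 1.1871.

c_gold ≈ 1.187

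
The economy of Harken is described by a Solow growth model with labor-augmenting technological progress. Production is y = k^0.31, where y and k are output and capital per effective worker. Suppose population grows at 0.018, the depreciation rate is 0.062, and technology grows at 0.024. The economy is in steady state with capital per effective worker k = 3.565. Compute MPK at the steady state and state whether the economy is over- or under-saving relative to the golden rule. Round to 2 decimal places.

under-saving; MPK ≈ 0.13

Capital per effective worker breaks even when investment replaces (n + g + δ)·k; here n + g + δ = 0.104.
MPK = 0.31·k^(0.31−1) = 0.31·3.565^(-0.69) ≈ 0.1290.
MPK > 0.104, so the economy is dynamically efficient (under-saving).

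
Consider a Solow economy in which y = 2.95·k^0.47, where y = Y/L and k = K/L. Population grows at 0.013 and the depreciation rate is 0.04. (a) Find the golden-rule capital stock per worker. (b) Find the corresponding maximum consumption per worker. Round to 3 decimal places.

Capital per worker breaks even when investment replaces (n + δ)·k; here n + δ = 0.053.
Maximizing c = f(k) − (n+δ)·k gives f'(k) = n+δ, i.e. 0.47·2.95·k^(0.47−1) = 0.053, so k_gold = (0.47·2.95/0.053)^(1/0.53) ≈ 472.9334.
y_gold = 2.95·472.9334^0.47 ≈ 53.3308; c_gold = y_gold − 0.053·k_gold ≈ 28.2653.

(a) k_gold ≈ 472.933; (b) c_gold ≈ 28.265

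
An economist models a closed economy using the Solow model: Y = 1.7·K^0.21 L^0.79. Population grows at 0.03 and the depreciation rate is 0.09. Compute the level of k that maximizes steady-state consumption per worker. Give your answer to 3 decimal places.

k_gold ≈ 3.975

n + δ = 0.03 + 0.09 = 0.12.
At the golden rule the marginal product of capital equals n+δ: 0.21·1.7·k^(0.21−1) = 0.12. Solving, k_gold = (0.21·1.7/0.12)^(1/0.79) ≈ 3.9751.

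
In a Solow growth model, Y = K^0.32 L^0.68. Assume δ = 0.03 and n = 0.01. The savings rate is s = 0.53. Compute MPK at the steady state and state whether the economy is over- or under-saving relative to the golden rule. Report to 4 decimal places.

Break-even investment rate: n + δ = 0.01 + 0.03 = 0.04.
Steady-state k*: s·k^0.32 = 0.04·k gives k* = (0.53/0.04)^(1/0.68) ≈ 44.7010.
MPK = 0.32·44.7010^(-0.68) ≈ 0.0242.
MPK < n+δ = 0.04, so the economy is dynamically inefficient (over-saving).

over-saving; MPK ≈ 0.0242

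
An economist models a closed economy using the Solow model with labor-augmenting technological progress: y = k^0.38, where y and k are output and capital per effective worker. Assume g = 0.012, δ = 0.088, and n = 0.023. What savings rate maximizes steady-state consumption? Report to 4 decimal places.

s_gold = 0.3800

Capital per effective worker breaks even when investment replaces (n + g + δ)·k; here n + g + δ = 0.123.
At the golden rule MPK = n+g+δ, and in any Cobb-Douglas steady state s = (n+g+δ)·k/y = MPK·k/y = capital's share 0.38.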